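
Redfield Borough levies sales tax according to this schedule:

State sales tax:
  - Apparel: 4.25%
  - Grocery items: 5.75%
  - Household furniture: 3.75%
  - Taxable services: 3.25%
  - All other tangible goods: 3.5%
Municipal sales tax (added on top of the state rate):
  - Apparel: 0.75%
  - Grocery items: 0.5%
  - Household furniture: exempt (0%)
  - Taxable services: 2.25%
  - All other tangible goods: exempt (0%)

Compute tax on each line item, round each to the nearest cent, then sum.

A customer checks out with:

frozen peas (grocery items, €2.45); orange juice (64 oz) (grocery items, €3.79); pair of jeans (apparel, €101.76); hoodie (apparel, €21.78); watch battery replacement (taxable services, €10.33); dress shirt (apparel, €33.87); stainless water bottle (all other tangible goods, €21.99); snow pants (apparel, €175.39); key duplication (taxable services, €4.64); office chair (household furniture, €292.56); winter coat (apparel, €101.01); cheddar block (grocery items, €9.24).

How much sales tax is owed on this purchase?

Frozen peas €2.45: grocery items → 5.75% + 0.5% municipal = 6.25% → €0.15
Orange juice (64 oz) €3.79: grocery items → 5.75% + 0.5% municipal = 6.25% → €0.24
Pair of jeans €101.76: apparel → 4.25% + 0.75% municipal = 5% → €5.09
Hoodie €21.78: apparel → 4.25% + 0.75% municipal = 5% → €1.09
Watch battery replacement €10.33: taxable services → 3.25% + 2.25% municipal = 5.5% → €0.57
Dress shirt €33.87: apparel → 4.25% + 0.75% municipal = 5% → €1.69
Stainless water bottle €21.99: all other tangible goods → 3.5% + 0% municipal = 3.5% → €0.77
Snow pants €175.39: apparel → 4.25% + 0.75% municipal = 5% → €8.77
Key duplication €4.64: taxable services → 3.25% + 2.25% municipal = 5.5% → €0.26
Office chair €292.56: household furniture → 3.75% + 0% municipal = 3.75% → €10.97
Winter coat €101.01: apparel → 4.25% + 0.75% municipal = 5% → €5.05
Cheddar block €9.24: grocery items → 5.75% + 0.5% municipal = 6.25% → €0.58
Total tax = €0.15 + €0.24 + €5.09 + €1.09 + €0.57 + €1.69 + €0.77 + €8.77 + €0.26 + €10.97 + €5.05 + €0.58 = €35.23

€35.23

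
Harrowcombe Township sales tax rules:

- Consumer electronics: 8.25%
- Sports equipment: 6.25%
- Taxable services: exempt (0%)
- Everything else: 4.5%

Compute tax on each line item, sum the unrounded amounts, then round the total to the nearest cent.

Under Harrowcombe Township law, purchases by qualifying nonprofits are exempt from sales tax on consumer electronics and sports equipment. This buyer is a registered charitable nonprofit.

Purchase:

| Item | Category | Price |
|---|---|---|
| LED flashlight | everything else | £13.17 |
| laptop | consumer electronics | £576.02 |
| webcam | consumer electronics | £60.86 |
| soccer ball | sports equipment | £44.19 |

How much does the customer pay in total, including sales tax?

£694.83

LED flashlight £13.17: everything else → 4.5% → £0.59265
Laptop £576.02: consumer electronics, buyer-exempt → 0% → £0.00
Webcam £60.86: consumer electronics, buyer-exempt → 0% → £0.00
Soccer ball £44.19: sports equipment, buyer-exempt → 0% → £0.00
Subtotal = £694.24; unrounded tax = £0.59265 → £0.59; total due = £694.83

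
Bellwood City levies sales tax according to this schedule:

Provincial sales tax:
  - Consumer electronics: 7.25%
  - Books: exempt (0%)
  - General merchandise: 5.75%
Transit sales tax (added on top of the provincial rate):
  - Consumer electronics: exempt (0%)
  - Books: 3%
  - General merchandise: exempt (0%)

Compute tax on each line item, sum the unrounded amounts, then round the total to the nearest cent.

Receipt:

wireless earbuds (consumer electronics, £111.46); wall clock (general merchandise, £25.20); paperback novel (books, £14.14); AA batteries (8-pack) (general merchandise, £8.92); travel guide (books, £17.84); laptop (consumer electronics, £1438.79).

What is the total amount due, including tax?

Wireless earbuds £111.46: consumer electronics → 7.25% + 0% transit = 7.25% → £8.08085
Wall clock £25.20: general merchandise → 5.75% + 0% transit = 5.75% → £1.449
Paperback novel £14.14: books → 0% + 3% transit = 3% → £0.4242
AA batteries (8-pack) £8.92: general merchandise → 5.75% + 0% transit = 5.75% → £0.5129
Travel guide £17.84: books → 0% + 3% transit = 3% → £0.5352
Laptop £1438.79: consumer electronics → 7.25% + 0% transit = 7.25% → £104.312275
Subtotal = £1616.35; unrounded tax = £115.314425 → £115.31; total due = £1731.66

£1731.66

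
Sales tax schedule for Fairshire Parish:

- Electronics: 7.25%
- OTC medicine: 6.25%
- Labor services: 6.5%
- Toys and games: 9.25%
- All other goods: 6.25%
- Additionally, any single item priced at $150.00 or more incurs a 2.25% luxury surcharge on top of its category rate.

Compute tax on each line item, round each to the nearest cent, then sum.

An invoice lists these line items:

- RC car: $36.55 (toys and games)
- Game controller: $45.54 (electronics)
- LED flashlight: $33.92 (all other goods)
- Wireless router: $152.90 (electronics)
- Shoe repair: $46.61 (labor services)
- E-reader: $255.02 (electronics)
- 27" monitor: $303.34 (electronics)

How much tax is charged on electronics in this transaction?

$70.88

Game controller $45.54: electronics → 7.25% → $3.30
Wireless router $152.90: electronics → 7.25% + 2.25% surcharge = 9.5% → $14.53
E-reader $255.02: electronics → 7.25% + 2.25% surcharge = 9.5% → $24.23
27" monitor $303.34: electronics → 7.25% + 2.25% surcharge = 9.5% → $28.82
Tax on electronics = $3.30 + $14.53 + $24.23 + $28.82 = $70.88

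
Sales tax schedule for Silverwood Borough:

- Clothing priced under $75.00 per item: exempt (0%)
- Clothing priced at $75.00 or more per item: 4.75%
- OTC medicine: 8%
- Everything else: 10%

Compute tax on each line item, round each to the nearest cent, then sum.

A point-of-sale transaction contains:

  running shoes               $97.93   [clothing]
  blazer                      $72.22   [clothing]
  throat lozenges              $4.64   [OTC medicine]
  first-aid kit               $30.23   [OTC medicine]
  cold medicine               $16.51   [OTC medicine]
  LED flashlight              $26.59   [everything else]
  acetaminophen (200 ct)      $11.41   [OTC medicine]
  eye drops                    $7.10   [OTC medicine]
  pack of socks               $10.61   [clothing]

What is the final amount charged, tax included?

$290.14

Running shoes $97.93: clothing, $75.00 or more → 4.75% → $4.65
Blazer $72.22: clothing, under $75.00 → 0% → $0.00
Throat lozenges $4.64: OTC medicine → 8% → $0.37
First-aid kit $30.23: OTC medicine → 8% → $2.42
Cold medicine $16.51: OTC medicine → 8% → $1.32
LED flashlight $26.59: everything else → 10% → $2.66
Acetaminophen (200 ct) $11.41: OTC medicine → 8% → $0.91
Eye drops $7.10: OTC medicine → 8% → $0.57
Pack of socks $10.61: clothing, under $75.00 → 0% → $0.00
Subtotal = $277.24; tax = $12.90; total due = $290.14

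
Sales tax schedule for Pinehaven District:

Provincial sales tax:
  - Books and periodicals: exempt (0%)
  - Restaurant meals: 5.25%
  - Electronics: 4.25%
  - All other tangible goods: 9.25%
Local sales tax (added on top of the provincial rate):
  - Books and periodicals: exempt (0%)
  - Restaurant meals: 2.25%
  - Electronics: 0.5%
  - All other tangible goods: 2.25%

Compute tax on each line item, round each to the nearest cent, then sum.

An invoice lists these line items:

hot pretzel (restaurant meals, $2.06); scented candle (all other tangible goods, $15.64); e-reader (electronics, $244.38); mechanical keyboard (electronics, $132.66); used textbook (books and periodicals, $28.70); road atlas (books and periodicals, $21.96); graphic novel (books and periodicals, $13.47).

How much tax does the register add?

Hot pretzel $2.06: restaurant meals → 5.25% + 2.25% local = 7.5% → $0.15
Scented candle $15.64: all other tangible goods → 9.25% + 2.25% local = 11.5% → $1.80
E-reader $244.38: electronics → 4.25% + 0.5% local = 4.75% → $11.61
Mechanical keyboard $132.66: electronics → 4.25% + 0.5% local = 4.75% → $6.30
Used textbook $28.70: books and periodicals → 0% + 0% local = 0% → $0.00
Road atlas $21.96: books and periodicals → 0% + 0% local = 0% → $0.00
Graphic novel $13.47: books and periodicals → 0% + 0% local = 0% → $0.00
Total tax = $0.15 + $1.80 + $11.61 + $6.30 = $19.86

$19.86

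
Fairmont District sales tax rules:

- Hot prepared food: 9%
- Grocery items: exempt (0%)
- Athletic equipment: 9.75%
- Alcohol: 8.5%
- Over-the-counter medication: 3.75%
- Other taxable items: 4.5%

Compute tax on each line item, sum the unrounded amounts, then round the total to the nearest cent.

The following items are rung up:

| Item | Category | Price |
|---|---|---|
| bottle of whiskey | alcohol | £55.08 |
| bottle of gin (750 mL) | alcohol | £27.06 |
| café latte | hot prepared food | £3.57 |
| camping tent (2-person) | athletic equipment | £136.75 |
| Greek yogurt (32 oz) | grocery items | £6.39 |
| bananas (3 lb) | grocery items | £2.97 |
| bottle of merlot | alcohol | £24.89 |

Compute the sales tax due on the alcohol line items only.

Bottle of whiskey £55.08: alcohol → 8.5% → £4.6818
Bottle of gin (750 mL) £27.06: alcohol → 8.5% → £2.3001
Bottle of merlot £24.89: alcohol → 8.5% → £2.11565
Tax on alcohol: unrounded sum = £9.09755 → £9.10

£9.10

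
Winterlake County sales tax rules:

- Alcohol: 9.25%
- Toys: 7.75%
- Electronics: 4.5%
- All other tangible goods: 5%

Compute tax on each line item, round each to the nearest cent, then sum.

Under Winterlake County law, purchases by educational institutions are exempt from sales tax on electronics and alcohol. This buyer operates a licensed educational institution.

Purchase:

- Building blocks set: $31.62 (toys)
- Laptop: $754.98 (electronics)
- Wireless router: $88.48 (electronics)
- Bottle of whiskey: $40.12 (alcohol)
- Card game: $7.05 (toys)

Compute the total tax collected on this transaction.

$3.00

Building blocks set $31.62: toys → 7.75% → $2.45
Laptop $754.98: electronics, buyer-exempt → 0% → $0.00
Wireless router $88.48: electronics, buyer-exempt → 0% → $0.00
Bottle of whiskey $40.12: alcohol, buyer-exempt → 0% → $0.00
Card game $7.05: toys → 7.75% → $0.55
Total tax = $2.45 + $0.55 = $3.00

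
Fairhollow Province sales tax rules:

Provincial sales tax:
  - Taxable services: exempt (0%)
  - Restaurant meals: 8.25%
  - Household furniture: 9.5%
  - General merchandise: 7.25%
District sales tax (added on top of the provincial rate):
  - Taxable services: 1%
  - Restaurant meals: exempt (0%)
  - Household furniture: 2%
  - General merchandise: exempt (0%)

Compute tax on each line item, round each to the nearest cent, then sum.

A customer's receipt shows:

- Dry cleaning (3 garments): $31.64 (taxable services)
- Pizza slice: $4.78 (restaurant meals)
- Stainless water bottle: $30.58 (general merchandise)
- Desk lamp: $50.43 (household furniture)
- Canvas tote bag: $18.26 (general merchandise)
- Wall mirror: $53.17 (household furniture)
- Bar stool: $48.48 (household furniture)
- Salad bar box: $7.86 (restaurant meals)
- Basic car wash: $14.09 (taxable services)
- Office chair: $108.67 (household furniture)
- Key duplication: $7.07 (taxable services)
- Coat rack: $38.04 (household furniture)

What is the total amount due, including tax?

$452.54

Dry cleaning (3 garments) $31.64: taxable services → 0% + 1% district = 1% → $0.32
Pizza slice $4.78: restaurant meals → 8.25% + 0% district = 8.25% → $0.39
Stainless water bottle $30.58: general merchandise → 7.25% + 0% district = 7.25% → $2.22
Desk lamp $50.43: household furniture → 9.5% + 2% district = 11.5% → $5.80
Canvas tote bag $18.26: general merchandise → 7.25% + 0% district = 7.25% → $1.32
Wall mirror $53.17: household furniture → 9.5% + 2% district = 11.5% → $6.11
Bar stool $48.48: household furniture → 9.5% + 2% district = 11.5% → $5.58
Salad bar box $7.86: restaurant meals → 8.25% + 0% district = 8.25% → $0.65
Basic car wash $14.09: taxable services → 0% + 1% district = 1% → $0.14
Office chair $108.67: household furniture → 9.5% + 2% district = 11.5% → $12.50
Key duplication $7.07: taxable services → 0% + 1% district = 1% → $0.07
Coat rack $38.04: household furniture → 9.5% + 2% district = 11.5% → $4.37
Subtotal = $413.07; tax = $39.47; total due = $452.54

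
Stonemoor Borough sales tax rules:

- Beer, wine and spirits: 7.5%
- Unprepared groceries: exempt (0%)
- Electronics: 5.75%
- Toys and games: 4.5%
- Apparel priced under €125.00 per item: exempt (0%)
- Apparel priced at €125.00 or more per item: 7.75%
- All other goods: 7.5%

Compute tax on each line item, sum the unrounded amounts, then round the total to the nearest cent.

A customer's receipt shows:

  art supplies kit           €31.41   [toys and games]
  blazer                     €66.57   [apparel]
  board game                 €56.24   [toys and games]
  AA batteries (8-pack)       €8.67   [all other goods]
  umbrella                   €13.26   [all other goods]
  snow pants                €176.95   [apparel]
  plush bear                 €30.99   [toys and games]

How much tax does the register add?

€20.70

Art supplies kit €31.41: toys and games → 4.5% → €1.41345
Blazer €66.57: apparel, under €125.00 → 0% → €0.00
Board game €56.24: toys and games → 4.5% → €2.5308
AA batteries (8-pack) €8.67: all other goods → 7.5% → €0.65025
Umbrella €13.26: all other goods → 7.5% → €0.9945
Snow pants €176.95: apparel, €125.00 or more → 7.75% → €13.713625
Plush bear €30.99: toys and games → 4.5% → €1.39455
Unrounded tax sum = €20.697175 → €20.70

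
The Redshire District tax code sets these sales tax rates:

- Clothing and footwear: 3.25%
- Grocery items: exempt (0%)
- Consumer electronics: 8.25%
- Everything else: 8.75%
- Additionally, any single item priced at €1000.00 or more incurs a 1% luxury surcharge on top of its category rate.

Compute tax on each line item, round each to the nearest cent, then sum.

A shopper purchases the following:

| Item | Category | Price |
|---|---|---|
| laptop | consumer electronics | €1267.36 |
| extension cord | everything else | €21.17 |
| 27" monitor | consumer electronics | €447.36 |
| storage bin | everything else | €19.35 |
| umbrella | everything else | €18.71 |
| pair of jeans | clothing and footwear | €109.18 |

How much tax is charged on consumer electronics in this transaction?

Laptop €1267.36: consumer electronics → 8.25% + 1% surcharge = 9.25% → €117.23
27" monitor €447.36: consumer electronics → 8.25% → €36.91
Tax on consumer electronics = €117.23 + €36.91 = €154.14

€154.14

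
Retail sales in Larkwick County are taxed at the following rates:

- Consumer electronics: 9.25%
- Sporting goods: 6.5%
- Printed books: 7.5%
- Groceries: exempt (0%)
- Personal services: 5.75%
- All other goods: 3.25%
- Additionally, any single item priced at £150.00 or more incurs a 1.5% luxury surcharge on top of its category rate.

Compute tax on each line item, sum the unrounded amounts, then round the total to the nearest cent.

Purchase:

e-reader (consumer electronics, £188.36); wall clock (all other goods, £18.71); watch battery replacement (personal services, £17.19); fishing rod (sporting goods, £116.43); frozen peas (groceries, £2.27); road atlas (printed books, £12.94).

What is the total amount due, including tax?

£386.28

E-reader £188.36: consumer electronics → 9.25% + 1.5% surcharge = 10.75% → £20.2487
Wall clock £18.71: all other goods → 3.25% → £0.608075
Watch battery replacement £17.19: personal services → 5.75% → £0.988425
Fishing rod £116.43: sporting goods → 6.5% → £7.56795
Frozen peas £2.27: groceries → 0% → £0.00
Road atlas £12.94: printed books → 7.5% → £0.9705
Subtotal = £355.90; unrounded tax = £30.38365 → £30.38; total due = £386.28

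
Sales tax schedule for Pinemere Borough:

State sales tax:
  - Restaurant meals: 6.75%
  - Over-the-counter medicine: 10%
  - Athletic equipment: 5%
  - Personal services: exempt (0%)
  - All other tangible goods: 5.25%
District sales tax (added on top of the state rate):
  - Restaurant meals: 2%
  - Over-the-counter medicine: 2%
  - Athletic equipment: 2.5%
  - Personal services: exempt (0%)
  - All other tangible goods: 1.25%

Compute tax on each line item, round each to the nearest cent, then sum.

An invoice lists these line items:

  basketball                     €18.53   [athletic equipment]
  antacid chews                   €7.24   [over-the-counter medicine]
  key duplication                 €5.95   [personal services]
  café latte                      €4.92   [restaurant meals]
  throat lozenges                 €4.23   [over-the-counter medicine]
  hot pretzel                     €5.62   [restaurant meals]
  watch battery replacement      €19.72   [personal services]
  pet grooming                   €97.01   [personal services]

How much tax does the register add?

Basketball €18.53: athletic equipment → 5% + 2.5% district = 7.5% → €1.39
Antacid chews €7.24: over-the-counter medicine → 10% + 2% district = 12% → €0.87
Key duplication €5.95: personal services → 0% + 0% district = 0% → €0.00
Café latte €4.92: restaurant meals → 6.75% + 2% district = 8.75% → €0.43
Throat lozenges €4.23: over-the-counter medicine → 10% + 2% district = 12% → €0.51
Hot pretzel €5.62: restaurant meals → 6.75% + 2% district = 8.75% → €0.49
Watch battery replacement €19.72: personal services → 0% + 0% district = 0% → €0.00
Pet grooming €97.01: personal services → 0% + 0% district = 0% → €0.00
Total tax = €1.39 + €0.87 + €0.43 + €0.51 + €0.49 = €3.69

€3.69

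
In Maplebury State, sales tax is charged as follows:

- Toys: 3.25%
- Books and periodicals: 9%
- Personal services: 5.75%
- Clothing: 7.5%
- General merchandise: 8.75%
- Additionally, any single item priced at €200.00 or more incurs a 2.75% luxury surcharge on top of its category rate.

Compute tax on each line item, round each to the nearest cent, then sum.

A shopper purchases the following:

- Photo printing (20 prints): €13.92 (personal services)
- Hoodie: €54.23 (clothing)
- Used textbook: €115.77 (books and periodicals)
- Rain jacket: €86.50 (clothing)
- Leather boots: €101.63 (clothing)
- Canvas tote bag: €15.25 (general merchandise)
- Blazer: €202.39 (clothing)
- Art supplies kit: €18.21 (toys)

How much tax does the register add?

€52.06

Photo printing (20 prints) €13.92: personal services → 5.75% → €0.80
Hoodie €54.23: clothing → 7.5% → €4.07
Used textbook €115.77: books and periodicals → 9% → €10.42
Rain jacket €86.50: clothing → 7.5% → €6.49
Leather boots €101.63: clothing → 7.5% → €7.62
Canvas tote bag €15.25: general merchandise → 8.75% → €1.33
Blazer €202.39: clothing → 7.5% + 2.75% surcharge = 10.25% → €20.74
Art supplies kit €18.21: toys → 3.25% → €0.59
Total tax = €0.80 + €4.07 + €10.42 + €6.49 + €7.62 + €1.33 + €20.74 + €0.59 = €52.06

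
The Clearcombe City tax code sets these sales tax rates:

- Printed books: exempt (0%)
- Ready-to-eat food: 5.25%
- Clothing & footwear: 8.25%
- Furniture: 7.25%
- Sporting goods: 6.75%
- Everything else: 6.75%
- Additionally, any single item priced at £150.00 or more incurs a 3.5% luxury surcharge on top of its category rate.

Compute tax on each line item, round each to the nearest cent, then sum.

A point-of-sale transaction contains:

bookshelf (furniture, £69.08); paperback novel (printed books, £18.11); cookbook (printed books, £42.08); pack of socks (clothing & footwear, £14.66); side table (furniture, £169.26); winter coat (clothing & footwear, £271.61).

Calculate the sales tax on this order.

£56.33

Bookshelf £69.08: furniture → 7.25% → £5.01
Paperback novel £18.11: printed books → 0% → £0.00
Cookbook £42.08: printed books → 0% → £0.00
Pack of socks £14.66: clothing & footwear → 8.25% → £1.21
Side table £169.26: furniture → 7.25% + 3.5% surcharge = 10.75% → £18.20
Winter coat £271.61: clothing & footwear → 8.25% + 3.5% surcharge = 11.75% → £31.91
Total tax = £5.01 + £1.21 + £18.20 + £31.91 = £56.33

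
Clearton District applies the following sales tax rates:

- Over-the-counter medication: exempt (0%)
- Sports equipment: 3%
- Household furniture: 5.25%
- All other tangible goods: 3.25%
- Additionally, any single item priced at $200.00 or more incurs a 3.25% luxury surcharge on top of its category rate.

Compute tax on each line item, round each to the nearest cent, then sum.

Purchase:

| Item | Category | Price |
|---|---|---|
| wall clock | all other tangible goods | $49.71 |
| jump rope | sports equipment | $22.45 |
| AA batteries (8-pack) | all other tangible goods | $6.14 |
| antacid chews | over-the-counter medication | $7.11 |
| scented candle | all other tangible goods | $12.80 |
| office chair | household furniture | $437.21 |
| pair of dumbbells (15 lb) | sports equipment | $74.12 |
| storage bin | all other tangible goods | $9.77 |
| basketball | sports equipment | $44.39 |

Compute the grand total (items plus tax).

$707.64

Wall clock $49.71: all other tangible goods → 3.25% → $1.62
Jump rope $22.45: sports equipment → 3% → $0.67
AA batteries (8-pack) $6.14: all other tangible goods → 3.25% → $0.20
Antacid chews $7.11: over-the-counter medication → 0% → $0.00
Scented candle $12.80: all other tangible goods → 3.25% → $0.42
Office chair $437.21: household furniture → 5.25% + 3.25% surcharge = 8.5% → $37.16
Pair of dumbbells (15 lb) $74.12: sports equipment → 3% → $2.22
Storage bin $9.77: all other tangible goods → 3.25% → $0.32
Basketball $44.39: sports equipment → 3% → $1.33
Subtotal = $663.70; tax = $43.94; total due = $707.64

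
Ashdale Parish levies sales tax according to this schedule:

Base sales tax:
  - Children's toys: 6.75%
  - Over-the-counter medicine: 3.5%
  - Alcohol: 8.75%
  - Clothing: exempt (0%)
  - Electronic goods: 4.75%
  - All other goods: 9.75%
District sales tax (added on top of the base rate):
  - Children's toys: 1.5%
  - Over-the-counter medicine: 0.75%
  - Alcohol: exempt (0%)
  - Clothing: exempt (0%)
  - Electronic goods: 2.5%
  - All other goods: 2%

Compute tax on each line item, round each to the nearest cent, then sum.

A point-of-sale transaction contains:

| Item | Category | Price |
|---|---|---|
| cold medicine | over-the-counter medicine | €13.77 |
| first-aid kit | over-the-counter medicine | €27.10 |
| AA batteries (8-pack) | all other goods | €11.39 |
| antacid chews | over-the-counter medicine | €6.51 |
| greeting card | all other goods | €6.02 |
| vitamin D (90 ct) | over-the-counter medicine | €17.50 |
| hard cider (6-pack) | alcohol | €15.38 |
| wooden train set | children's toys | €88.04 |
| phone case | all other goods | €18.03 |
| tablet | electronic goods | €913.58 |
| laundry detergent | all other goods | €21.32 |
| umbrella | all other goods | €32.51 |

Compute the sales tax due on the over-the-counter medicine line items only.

Cold medicine €13.77: over-the-counter medicine → 3.5% + 0.75% district = 4.25% → €0.59
First-aid kit €27.10: over-the-counter medicine → 3.5% + 0.75% district = 4.25% → €1.15
Antacid chews €6.51: over-the-counter medicine → 3.5% + 0.75% district = 4.25% → €0.28
Vitamin D (90 ct) €17.50: over-the-counter medicine → 3.5% + 0.75% district = 4.25% → €0.74
Tax on over-the-counter medicine = €0.59 + €1.15 + €0.28 + €0.74 = €2.76

€2.76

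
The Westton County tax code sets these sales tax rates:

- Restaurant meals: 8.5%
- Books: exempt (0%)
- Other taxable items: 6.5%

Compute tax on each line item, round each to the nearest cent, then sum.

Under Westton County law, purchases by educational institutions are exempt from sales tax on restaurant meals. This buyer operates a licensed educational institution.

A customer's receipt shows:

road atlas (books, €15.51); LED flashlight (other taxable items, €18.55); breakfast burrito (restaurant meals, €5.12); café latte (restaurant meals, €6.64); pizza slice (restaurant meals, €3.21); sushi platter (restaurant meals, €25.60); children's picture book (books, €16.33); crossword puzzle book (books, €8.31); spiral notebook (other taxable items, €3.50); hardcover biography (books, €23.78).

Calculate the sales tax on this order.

Road atlas €15.51: books → 0% → €0.00
LED flashlight €18.55: other taxable items → 6.5% → €1.21
Breakfast burrito €5.12: restaurant meals, buyer-exempt → 0% → €0.00
Café latte €6.64: restaurant meals, buyer-exempt → 0% → €0.00
Pizza slice €3.21: restaurant meals, buyer-exempt → 0% → €0.00
Sushi platter €25.60: restaurant meals, buyer-exempt → 0% → €0.00
Children's picture book €16.33: books → 0% → €0.00
Crossword puzzle book €8.31: books → 0% → €0.00
Spiral notebook €3.50: other taxable items → 6.5% → €0.23
Hardcover biography €23.78: books → 0% → €0.00
Total tax = €1.21 + €0.23 = €1.44

€1.44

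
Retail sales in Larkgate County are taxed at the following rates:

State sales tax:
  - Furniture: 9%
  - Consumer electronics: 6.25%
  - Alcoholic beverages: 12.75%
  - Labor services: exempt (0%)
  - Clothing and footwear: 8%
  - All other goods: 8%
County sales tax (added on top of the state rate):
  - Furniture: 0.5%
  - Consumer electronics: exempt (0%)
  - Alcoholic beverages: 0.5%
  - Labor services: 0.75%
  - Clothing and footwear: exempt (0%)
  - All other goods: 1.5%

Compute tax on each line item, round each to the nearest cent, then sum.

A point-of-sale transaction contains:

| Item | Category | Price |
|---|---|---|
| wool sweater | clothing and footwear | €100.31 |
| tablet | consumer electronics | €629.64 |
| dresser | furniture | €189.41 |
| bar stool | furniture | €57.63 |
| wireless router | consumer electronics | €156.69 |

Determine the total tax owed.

Wool sweater €100.31: clothing and footwear → 8% + 0% county = 8% → €8.02
Tablet €629.64: consumer electronics → 6.25% + 0% county = 6.25% → €39.35
Dresser €189.41: furniture → 9% + 0.5% county = 9.5% → €17.99
Bar stool €57.63: furniture → 9% + 0.5% county = 9.5% → €5.47
Wireless router €156.69: consumer electronics → 6.25% + 0% county = 6.25% → €9.79
Total tax = €8.02 + €39.35 + €17.99 + €5.47 + €9.79 = €80.62

€80.62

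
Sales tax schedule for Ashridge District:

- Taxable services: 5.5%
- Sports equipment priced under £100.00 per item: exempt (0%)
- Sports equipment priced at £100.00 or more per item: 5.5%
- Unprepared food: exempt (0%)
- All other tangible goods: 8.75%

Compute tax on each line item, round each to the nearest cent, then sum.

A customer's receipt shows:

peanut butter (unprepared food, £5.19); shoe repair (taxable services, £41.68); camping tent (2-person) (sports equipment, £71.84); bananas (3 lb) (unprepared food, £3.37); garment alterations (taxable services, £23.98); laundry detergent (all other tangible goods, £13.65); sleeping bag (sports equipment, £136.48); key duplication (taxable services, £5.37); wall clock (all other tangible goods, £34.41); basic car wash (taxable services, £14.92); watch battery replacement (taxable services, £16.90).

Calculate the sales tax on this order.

Peanut butter £5.19: unprepared food → 0% → £0.00
Shoe repair £41.68: taxable services → 5.5% → £2.29
Camping tent (2-person) £71.84: sports equipment, under £100.00 → 0% → £0.00
Bananas (3 lb) £3.37: unprepared food → 0% → £0.00
Garment alterations £23.98: taxable services → 5.5% → £1.32
Laundry detergent £13.65: all other tangible goods → 8.75% → £1.19
Sleeping bag £136.48: sports equipment, £100.00 or more → 5.5% → £7.51
Key duplication £5.37: taxable services → 5.5% → £0.30
Wall clock £34.41: all other tangible goods → 8.75% → £3.01
Basic car wash £14.92: taxable services → 5.5% → £0.82
Watch battery replacement £16.90: taxable services → 5.5% → £0.93
Total tax = £2.29 + £1.32 + £1.19 + £7.51 + £0.30 + £3.01 + £0.82 + £0.93 = £17.37

£17.37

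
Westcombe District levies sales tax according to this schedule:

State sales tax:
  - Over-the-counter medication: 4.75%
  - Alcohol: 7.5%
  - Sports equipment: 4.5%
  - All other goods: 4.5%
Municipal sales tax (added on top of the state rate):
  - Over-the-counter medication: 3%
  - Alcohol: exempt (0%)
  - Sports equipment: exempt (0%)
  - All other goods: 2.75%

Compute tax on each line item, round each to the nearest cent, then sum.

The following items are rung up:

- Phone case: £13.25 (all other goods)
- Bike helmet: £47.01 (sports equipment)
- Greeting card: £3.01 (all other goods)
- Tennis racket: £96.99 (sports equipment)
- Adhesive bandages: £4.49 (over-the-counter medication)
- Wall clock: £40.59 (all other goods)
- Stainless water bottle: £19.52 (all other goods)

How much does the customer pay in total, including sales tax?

£237.23

Phone case £13.25: all other goods → 4.5% + 2.75% municipal = 7.25% → £0.96
Bike helmet £47.01: sports equipment → 4.5% + 0% municipal = 4.5% → £2.12
Greeting card £3.01: all other goods → 4.5% + 2.75% municipal = 7.25% → £0.22
Tennis racket £96.99: sports equipment → 4.5% + 0% municipal = 4.5% → £4.36
Adhesive bandages £4.49: over-the-counter medication → 4.75% + 3% municipal = 7.75% → £0.35
Wall clock £40.59: all other goods → 4.5% + 2.75% municipal = 7.25% → £2.94
Stainless water bottle £19.52: all other goods → 4.5% + 2.75% municipal = 7.25% → £1.42
Subtotal = £224.86; tax = £12.37; total due = £237.23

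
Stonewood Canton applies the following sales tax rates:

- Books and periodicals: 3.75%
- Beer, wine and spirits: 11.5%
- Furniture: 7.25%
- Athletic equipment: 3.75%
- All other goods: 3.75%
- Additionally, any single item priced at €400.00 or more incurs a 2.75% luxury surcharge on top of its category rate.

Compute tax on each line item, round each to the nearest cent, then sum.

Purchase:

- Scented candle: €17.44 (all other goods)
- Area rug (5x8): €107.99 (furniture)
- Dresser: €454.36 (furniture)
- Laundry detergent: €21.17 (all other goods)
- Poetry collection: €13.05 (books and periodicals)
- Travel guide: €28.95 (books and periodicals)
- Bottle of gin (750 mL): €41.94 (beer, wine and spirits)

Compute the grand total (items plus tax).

€746.01

Scented candle €17.44: all other goods → 3.75% → €0.65
Area rug (5x8) €107.99: furniture → 7.25% → €7.83
Dresser €454.36: furniture → 7.25% + 2.75% surcharge = 10% → €45.44
Laundry detergent €21.17: all other goods → 3.75% → €0.79
Poetry collection €13.05: books and periodicals → 3.75% → €0.49
Travel guide €28.95: books and periodicals → 3.75% → €1.09
Bottle of gin (750 mL) €41.94: beer, wine and spirits → 11.5% → €4.82
Subtotal = €684.90; tax = €61.11; total due = €746.01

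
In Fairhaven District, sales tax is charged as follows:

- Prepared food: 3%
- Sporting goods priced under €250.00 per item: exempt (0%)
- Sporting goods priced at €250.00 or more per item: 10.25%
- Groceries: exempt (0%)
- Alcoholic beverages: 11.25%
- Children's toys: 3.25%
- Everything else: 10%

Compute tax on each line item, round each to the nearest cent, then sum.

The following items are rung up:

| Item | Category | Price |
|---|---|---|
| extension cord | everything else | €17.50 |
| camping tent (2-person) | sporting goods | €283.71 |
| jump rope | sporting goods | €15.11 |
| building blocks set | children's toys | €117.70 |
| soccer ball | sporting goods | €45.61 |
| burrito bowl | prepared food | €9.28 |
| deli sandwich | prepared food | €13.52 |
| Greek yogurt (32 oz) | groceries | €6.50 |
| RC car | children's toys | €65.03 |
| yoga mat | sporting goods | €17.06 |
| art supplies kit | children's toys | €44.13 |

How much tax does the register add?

€38.89

Extension cord €17.50: everything else → 10% → €1.75
Camping tent (2-person) €283.71: sporting goods, €250.00 or more → 10.25% → €29.08
Jump rope €15.11: sporting goods, under €250.00 → 0% → €0.00
Building blocks set €117.70: children's toys → 3.25% → €3.83
Soccer ball €45.61: sporting goods, under €250.00 → 0% → €0.00
Burrito bowl €9.28: prepared food → 3% → €0.28
Deli sandwich €13.52: prepared food → 3% → €0.41
Greek yogurt (32 oz) €6.50: groceries → 0% → €0.00
RC car €65.03: children's toys → 3.25% → €2.11
Yoga mat €17.06: sporting goods, under €250.00 → 0% → €0.00
Art supplies kit €44.13: children's toys → 3.25% → €1.43
Total tax = €1.75 + €29.08 + €3.83 + €0.28 + €0.41 + €2.11 + €1.43 = €38.89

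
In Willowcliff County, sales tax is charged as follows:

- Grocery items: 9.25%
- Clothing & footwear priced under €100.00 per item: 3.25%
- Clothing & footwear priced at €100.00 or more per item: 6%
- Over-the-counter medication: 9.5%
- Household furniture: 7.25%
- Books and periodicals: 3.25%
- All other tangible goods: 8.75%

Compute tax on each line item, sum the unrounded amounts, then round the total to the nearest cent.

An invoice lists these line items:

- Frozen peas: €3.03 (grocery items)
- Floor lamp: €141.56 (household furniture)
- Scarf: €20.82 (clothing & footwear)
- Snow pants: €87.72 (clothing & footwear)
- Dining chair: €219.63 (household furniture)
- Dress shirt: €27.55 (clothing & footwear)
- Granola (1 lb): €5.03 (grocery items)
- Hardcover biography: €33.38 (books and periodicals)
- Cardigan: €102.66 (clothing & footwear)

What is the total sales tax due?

€38.60

Frozen peas €3.03: grocery items → 9.25% → €0.280275
Floor lamp €141.56: household furniture → 7.25% → €10.2631
Scarf €20.82: clothing & footwear, under €100.00 → 3.25% → €0.67665
Snow pants €87.72: clothing & footwear, under €100.00 → 3.25% → €2.8509
Dining chair €219.63: household furniture → 7.25% → €15.923175
Dress shirt €27.55: clothing & footwear, under €100.00 → 3.25% → €0.895375
Granola (1 lb) €5.03: grocery items → 9.25% → €0.465275
Hardcover biography €33.38: books and periodicals → 3.25% → €1.08485
Cardigan €102.66: clothing & footwear, €100.00 or more → 6% → €6.1596
Unrounded tax sum = €38.5992 → €38.60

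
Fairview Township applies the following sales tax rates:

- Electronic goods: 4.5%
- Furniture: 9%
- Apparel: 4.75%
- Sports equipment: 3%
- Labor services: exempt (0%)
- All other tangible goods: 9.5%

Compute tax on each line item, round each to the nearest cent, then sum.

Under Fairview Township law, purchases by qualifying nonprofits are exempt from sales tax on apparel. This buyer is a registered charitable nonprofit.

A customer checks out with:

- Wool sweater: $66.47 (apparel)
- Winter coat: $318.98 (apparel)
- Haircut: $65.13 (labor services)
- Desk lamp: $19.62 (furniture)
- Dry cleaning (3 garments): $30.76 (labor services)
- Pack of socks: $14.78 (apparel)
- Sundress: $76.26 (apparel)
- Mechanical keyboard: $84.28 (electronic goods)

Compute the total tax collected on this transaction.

Wool sweater $66.47: apparel, buyer-exempt → 0% → $0.00
Winter coat $318.98: apparel, buyer-exempt → 0% → $0.00
Haircut $65.13: labor services → 0% → $0.00
Desk lamp $19.62: furniture → 9% → $1.77
Dry cleaning (3 garments) $30.76: labor services → 0% → $0.00
Pack of socks $14.78: apparel, buyer-exempt → 0% → $0.00
Sundress $76.26: apparel, buyer-exempt → 0% → $0.00
Mechanical keyboard $84.28: electronic goods → 4.5% → $3.79
Total tax = $1.77 + $3.79 = $5.56

$5.56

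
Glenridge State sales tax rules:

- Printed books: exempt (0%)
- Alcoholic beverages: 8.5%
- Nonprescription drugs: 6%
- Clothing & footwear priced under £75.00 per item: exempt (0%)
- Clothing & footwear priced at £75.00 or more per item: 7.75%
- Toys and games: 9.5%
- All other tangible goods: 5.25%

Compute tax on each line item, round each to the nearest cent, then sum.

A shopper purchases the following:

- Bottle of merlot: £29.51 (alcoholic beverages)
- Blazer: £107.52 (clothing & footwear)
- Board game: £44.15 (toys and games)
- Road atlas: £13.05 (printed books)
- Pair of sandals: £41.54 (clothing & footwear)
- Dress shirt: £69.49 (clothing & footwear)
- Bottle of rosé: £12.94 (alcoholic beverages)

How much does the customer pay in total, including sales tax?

£334.33

Bottle of merlot £29.51: alcoholic beverages → 8.5% → £2.51
Blazer £107.52: clothing & footwear, £75.00 or more → 7.75% → £8.33
Board game £44.15: toys and games → 9.5% → £4.19
Road atlas £13.05: printed books → 0% → £0.00
Pair of sandals £41.54: clothing & footwear, under £75.00 → 0% → £0.00
Dress shirt £69.49: clothing & footwear, under £75.00 → 0% → £0.00
Bottle of rosé £12.94: alcoholic beverages → 8.5% → £1.10
Subtotal = £318.20; tax = £16.13; total due = £334.33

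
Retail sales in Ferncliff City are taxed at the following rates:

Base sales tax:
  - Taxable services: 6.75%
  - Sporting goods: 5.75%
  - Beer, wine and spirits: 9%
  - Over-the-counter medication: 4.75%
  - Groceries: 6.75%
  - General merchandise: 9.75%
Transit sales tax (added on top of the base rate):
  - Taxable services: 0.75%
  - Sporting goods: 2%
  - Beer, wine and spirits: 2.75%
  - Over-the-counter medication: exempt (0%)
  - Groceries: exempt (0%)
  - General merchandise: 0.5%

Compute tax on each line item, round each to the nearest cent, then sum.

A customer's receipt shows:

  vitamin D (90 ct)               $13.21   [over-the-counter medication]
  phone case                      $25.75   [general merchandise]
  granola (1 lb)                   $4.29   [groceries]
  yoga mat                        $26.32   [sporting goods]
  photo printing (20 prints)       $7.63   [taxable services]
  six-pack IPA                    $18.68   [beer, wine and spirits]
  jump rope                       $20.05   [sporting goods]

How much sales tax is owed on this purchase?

Vitamin D (90 ct) $13.21: over-the-counter medication → 4.75% + 0% transit = 4.75% → $0.63
Phone case $25.75: general merchandise → 9.75% + 0.5% transit = 10.25% → $2.64
Granola (1 lb) $4.29: groceries → 6.75% + 0% transit = 6.75% → $0.29
Yoga mat $26.32: sporting goods → 5.75% + 2% transit = 7.75% → $2.04
Photo printing (20 prints) $7.63: taxable services → 6.75% + 0.75% transit = 7.5% → $0.57
Six-pack IPA $18.68: beer, wine and spirits → 9% + 2.75% transit = 11.75% → $2.19
Jump rope $20.05: sporting goods → 5.75% + 2% transit = 7.75% → $1.55
Total tax = $0.63 + $2.64 + $0.29 + $2.04 + $0.57 + $2.19 + $1.55 = $9.91

$9.91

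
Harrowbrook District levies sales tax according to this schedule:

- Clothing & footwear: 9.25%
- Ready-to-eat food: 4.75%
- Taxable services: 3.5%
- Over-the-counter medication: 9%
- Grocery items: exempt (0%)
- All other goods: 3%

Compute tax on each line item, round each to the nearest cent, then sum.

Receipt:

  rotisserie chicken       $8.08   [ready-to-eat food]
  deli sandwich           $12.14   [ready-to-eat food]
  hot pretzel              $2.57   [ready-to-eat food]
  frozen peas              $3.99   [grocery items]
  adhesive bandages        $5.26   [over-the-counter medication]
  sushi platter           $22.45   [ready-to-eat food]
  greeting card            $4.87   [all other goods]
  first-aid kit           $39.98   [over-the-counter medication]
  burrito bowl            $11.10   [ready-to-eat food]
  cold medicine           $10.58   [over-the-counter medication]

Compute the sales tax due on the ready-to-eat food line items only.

Rotisserie chicken $8.08: ready-to-eat food → 4.75% → $0.38
Deli sandwich $12.14: ready-to-eat food → 4.75% → $0.58
Hot pretzel $2.57: ready-to-eat food → 4.75% → $0.12
Sushi platter $22.45: ready-to-eat food → 4.75% → $1.07
Burrito bowl $11.10: ready-to-eat food → 4.75% → $0.53
Tax on ready-to-eat food = $0.38 + $0.58 + $0.12 + $1.07 + $0.53 = $2.68

$2.68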